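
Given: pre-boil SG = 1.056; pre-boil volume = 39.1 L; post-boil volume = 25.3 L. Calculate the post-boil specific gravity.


SG_post = 1 + (SG_pre − 1)·V_pre/V_post
pts_pre = (1.056 − 1)·1000 = 56.0000
pts_post = 56.0000·39.1/25.3 = 86.5455
SG_post = 1 + 86.5455/1000

1.0865


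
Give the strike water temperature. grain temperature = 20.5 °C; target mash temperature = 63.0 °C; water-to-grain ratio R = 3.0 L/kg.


T_strike = (0.41/R)·(T_mash − T_grain) + T_mash
T_strike = (0.41/3.0)·(63.0 − 20.5) + 63.0

68.8083 °C


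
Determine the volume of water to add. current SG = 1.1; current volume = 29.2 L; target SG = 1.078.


V_water = V·((SG_curr − 1)/(SG_target − 1) − 1)
V_water = 29.2·((1.1 − 1)/(1.078 − 1) − 1)

8.2359 L


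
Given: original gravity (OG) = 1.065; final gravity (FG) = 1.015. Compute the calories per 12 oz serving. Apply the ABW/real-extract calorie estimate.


ABW = (OG−FG)·131.25·0.79/FG;  °P = 259 − 259/SG (for OG→OE and FG→AE);  RE = 0.1808·OE + 0.8192·AE;  Cal = (6.9·ABW + 4·(RE−0.1))·FG·3.55
ABW = (1.065 − 1.015)·131.25·0.79/1.015 = 5.1078
OE = 259 − 259/1.065 = 15.8075 °P
AE = 259 − 259/1.015 = 3.8276 °P
RE = 0.1808·15.8075 + 0.8192·3.8276 = 5.9936 °P
Cal = (6.9·5.1078 + 4·(5.9936−0.1))·1.015·3.55

211.9351 kcal


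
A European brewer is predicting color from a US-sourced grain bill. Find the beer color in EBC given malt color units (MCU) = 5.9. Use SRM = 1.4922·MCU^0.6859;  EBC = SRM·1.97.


SRM = 1.4922·5.9^0.6859 = 5.0414
EBC = 5.0414·1.97

9.9316 EBC


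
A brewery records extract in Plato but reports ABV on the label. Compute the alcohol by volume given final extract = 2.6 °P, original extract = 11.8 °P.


SG = 259/(259 − P);  ABV = (OG − FG)·131.25
OG = 259/(259 − 11.8) = 1.0477
FG = 259/(259 − 2.6) = 1.0101
ABV = (1.0477 − 1.0101)·131.25

4.9342 % ABV


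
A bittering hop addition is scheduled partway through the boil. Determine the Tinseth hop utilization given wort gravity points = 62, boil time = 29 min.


U = 1.65·0.000125^(GP/1000) · (1 − e^(−0.04·t))/4.15
bigness = 1.65·0.000125^(62/1000) = 0.9451
boil_factor = (1 − e^(−0.04·29))/4.15 = 0.1654
U = 0.9451 · 0.1654

0.1563


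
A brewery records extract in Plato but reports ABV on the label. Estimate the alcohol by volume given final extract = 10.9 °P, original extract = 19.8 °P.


SG = 259/(259 − P);  ABV = (OG − FG)·131.25
OG = 259/(259 − 19.8) = 1.0828
FG = 259/(259 − 10.9) = 1.0439
ABV = (1.0828 − 1.0439)·131.25

5.0980 % ABV


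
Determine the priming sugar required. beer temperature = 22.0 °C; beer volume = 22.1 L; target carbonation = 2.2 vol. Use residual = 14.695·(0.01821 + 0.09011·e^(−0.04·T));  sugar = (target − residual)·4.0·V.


residual = 14.695·(0.01821 + 0.09011·e^(−0.04·22.0)) = 0.8168
sugar = (2.2 − 0.8168)·4.0·22.1

122.2716 g


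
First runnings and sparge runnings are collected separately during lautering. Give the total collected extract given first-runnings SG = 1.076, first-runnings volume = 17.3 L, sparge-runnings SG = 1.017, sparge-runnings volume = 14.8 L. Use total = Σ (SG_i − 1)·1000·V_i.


first = (1.076 − 1)·1000·17.3 = 1314.8000
sparge = (1.017 − 1)·1000·14.8 = 251.6000
total = 1314.8000 + 251.6000

1566.4000 gravity·L


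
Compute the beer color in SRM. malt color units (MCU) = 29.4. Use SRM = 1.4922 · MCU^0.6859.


SRM = 1.4922 · 29.4^0.6859

15.1693 SRM


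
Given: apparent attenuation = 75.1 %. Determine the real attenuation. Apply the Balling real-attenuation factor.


RA = AA · 0.8192
RA = 75.1 · 0.8192

61.5219 %


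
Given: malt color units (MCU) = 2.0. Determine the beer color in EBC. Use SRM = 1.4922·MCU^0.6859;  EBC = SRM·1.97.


SRM = 1.4922·2.0^0.6859 = 2.4005
EBC = 2.4005·1.97

4.7290 EBC


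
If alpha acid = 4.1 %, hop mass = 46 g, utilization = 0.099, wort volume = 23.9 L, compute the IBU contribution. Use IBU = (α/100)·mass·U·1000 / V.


IBU = (4.1/100)·46·0.099·1000 / 23.9

7.8123 IBU


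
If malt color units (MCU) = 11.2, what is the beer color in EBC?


SRM = 1.4922·MCU^0.6859;  EBC = SRM·1.97
SRM = 1.4922·11.2^0.6859 = 7.8250
EBC = 7.8250·1.97

15.4153 EBC


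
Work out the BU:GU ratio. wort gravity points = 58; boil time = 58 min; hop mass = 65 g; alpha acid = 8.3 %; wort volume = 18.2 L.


U = 1.65·0.000125^(GP/1000)·(1−e^(−0.04t))/4.15;  IBU = (α/100)·m·U·1000/V;  BU:GU = IBU/GP
U = 1.65·0.000125^(58/1000)·(1−e^(−0.04·58))/4.15 = 0.2129
IBU = (8.3/100)·65·0.2129·1000/18.2 = 63.1032
BU:GU = 63.1032/58

1.0880


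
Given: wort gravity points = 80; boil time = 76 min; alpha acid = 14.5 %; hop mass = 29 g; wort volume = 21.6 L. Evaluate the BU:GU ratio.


U = 1.65·0.000125^(GP/1000)·(1−e^(−0.04t))/4.15;  IBU = (α/100)·m·U·1000/V;  BU:GU = IBU/GP
U = 1.65·0.000125^(80/1000)·(1−e^(−0.04·76))/4.15 = 0.1845
IBU = (14.5/100)·29·0.1845·1000/21.6 = 35.9098
BU:GU = 35.9098/80

0.4489


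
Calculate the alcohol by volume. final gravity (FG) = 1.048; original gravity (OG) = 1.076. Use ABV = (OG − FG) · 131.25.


ABV = (1.076 − 1.048) · 131.25

3.6750 % ABV


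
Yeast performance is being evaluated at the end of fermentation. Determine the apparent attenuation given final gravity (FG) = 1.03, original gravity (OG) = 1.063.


AA = (OG − FG)/(OG − 1) · 100
AA = (1.063 − 1.03)/(1.063 − 1) · 100

52.3810 %


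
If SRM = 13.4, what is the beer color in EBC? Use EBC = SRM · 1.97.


EBC = 13.4 · 1.97

26.3980 EBC


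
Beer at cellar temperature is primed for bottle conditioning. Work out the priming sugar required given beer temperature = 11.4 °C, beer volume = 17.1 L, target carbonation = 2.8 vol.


residual = 14.695·(0.01821 + 0.09011·e^(−0.04·T));  sugar = (target − residual)·4.0·V
residual = 14.695·(0.01821 + 0.09011·e^(−0.04·11.4)) = 1.1069
sugar = (2.8 − 1.1069)·4.0·17.1

115.8100 g


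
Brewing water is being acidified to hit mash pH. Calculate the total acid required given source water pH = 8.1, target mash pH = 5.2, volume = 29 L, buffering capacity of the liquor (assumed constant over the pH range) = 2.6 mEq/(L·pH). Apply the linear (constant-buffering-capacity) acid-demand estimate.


acid = buffering capacity · (pH_source − pH_target) · V
acid = 2.6 · (8.1 − 5.2) · 29

218.6600 mEq


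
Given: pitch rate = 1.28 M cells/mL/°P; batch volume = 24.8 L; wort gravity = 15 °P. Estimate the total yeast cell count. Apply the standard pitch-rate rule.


cells (billions) = rate · V_L · °P
cells = 1.28 · 24.8 · 15

476.1600 billion cells


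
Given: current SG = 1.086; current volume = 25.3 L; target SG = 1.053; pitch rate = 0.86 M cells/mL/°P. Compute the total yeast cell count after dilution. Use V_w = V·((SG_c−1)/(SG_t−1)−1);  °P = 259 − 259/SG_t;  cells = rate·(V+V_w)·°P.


V_w = 25.3·((1.086−1)/(1.053−1)−1) = 15.7528
V_final = 25.3 + 15.7528 = 41.0528
°P = 259 − 259/1.053 = 13.0361
cells = 0.86·41.0528·13.0361

460.2447 billion cells


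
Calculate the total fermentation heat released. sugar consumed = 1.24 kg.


Q = m_sugar · 590 kJ/kg
Q = 1.24 · 590

731.6000 kJ


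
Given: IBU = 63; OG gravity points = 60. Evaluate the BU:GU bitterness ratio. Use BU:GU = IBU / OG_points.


BU:GU = 63 / 60

1.0500


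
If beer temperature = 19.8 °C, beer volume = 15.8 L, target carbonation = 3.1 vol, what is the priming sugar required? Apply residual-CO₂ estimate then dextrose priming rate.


residual = 14.695·(0.01821 + 0.09011·e^(−0.04·T));  sugar = (target − residual)·4.0·V
residual = 14.695·(0.01821 + 0.09011·e^(−0.04·19.8)) = 0.8674
sugar = (3.1 − 0.8674)·4.0·15.8

141.1028 g


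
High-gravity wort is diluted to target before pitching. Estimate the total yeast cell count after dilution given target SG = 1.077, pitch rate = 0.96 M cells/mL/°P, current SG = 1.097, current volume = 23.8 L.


V_w = V·((SG_c−1)/(SG_t−1)−1);  °P = 259 − 259/SG_t;  cells = rate·(V+V_w)·°P
V_w = 23.8·((1.097−1)/(1.077−1)−1) = 6.1818
V_final = 23.8 + 6.1818 = 29.9818
°P = 259 − 259/1.077 = 18.5172
cells = 0.96·29.9818·18.5172

532.9715 billion cells


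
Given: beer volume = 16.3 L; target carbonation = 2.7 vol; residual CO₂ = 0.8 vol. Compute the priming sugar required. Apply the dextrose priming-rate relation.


sugar = (target − residual)·4.0·V
sugar = (2.7 − 0.8)·4.0·16.3

123.8800 g


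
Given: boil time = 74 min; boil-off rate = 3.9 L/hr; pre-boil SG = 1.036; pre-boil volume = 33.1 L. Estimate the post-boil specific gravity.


V_post = V_pre − rate·(t/60);  SG_post = 1 + (SG_pre−1)·V_pre/V_post
V_post = 33.1 − 3.9·(74/60) = 28.2900
SG_post = 1 + (1.036 − 1)·33.1/28.2900

1.0421


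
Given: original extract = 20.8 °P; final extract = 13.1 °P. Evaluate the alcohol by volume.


SG = 259/(259 − P);  ABV = (OG − FG)·131.25
OG = 259/(259 − 20.8) = 1.0873
FG = 259/(259 − 13.1) = 1.0533
ABV = (1.0873 − 1.0533)·131.25

4.4688 % ABV


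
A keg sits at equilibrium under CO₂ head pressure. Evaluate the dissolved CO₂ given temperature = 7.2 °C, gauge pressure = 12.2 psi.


vols = (P + 14.695)·(0.01821 + 0.09011·e^(−0.04·T))
vols = (12.2 + 14.695)·(0.01821 + 0.09011·e^(−0.04·7.2))

2.3068 volumes


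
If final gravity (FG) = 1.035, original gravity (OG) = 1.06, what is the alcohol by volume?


ABV = (OG − FG) · 131.25
ABV = (1.06 − 1.035) · 131.25

3.2813 % ABV


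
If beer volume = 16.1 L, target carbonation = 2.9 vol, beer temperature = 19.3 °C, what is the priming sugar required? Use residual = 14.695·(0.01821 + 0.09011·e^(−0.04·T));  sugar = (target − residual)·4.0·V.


residual = 14.695·(0.01821 + 0.09011·e^(−0.04·19.3)) = 0.8795
sugar = (2.9 − 0.8795)·4.0·16.1

130.1217 g


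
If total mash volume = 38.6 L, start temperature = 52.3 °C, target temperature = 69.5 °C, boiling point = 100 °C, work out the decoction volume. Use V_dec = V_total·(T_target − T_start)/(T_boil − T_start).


V_dec = 38.6·(69.5 − 52.3)/(100 − 52.3)

13.9187 L


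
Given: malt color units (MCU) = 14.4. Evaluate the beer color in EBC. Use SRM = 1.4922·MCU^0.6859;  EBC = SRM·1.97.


SRM = 1.4922·14.4^0.6859 = 9.2971
EBC = 9.2971·1.97

18.3153 EBC


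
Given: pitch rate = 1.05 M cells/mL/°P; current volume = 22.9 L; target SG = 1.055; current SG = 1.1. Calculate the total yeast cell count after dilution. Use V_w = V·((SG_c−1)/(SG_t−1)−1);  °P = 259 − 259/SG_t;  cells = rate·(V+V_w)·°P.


V_w = 22.9·((1.1−1)/(1.055−1)−1) = 18.7364
V_final = 22.9 + 18.7364 = 41.6364
°P = 259 − 259/1.055 = 13.5024
cells = 1.05·41.6364·13.5024

590.2991 billion cells


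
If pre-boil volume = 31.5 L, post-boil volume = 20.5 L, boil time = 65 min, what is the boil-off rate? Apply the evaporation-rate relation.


rate = (V_pre − V_post) / (t_min/60)
rate = (31.5 − 20.5) / (65/60)

10.1538 L/hr


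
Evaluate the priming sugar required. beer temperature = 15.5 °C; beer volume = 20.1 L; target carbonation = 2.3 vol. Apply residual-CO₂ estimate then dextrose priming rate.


residual = 14.695·(0.01821 + 0.09011·e^(−0.04·T));  sugar = (target − residual)·4.0·V
residual = 14.695·(0.01821 + 0.09011·e^(−0.04·15.5)) = 0.9799
sugar = (2.3 − 0.9799)·4.0·20.1

106.1341 g


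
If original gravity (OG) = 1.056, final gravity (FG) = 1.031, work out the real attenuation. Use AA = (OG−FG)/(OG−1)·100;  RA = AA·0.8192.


AA = (1.056 − 1.031)/(1.056 − 1)·100 = 44.6429
RA = 44.6429·0.8192

36.5714 %


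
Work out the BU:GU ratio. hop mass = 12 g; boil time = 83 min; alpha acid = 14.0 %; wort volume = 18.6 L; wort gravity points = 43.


U = 1.65·0.000125^(GP/1000)·(1−e^(−0.04t))/4.15;  IBU = (α/100)·m·U·1000/V;  BU:GU = IBU/GP
U = 1.65·0.000125^(43/1000)·(1−e^(−0.04·83))/4.15 = 0.2604
IBU = (14.0/100)·12·0.2604·1000/18.6 = 23.5184
BU:GU = 23.5184/43

0.5469


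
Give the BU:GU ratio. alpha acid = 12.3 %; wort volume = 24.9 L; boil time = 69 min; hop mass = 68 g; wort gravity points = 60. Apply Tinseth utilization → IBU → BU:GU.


U = 1.65·0.000125^(GP/1000)·(1−e^(−0.04t))/4.15;  IBU = (α/100)·m·U·1000/V;  BU:GU = IBU/GP
U = 1.65·0.000125^(60/1000)·(1−e^(−0.04·69))/4.15 = 0.2172
IBU = (12.3/100)·68·0.2172·1000/24.9 = 72.9574
BU:GU = 72.9574/60

1.2160


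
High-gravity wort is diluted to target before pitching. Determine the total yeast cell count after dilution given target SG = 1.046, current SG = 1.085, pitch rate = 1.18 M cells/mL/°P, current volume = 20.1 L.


V_w = V·((SG_c−1)/(SG_t−1)−1);  °P = 259 − 259/SG_t;  cells = rate·(V+V_w)·°P
V_w = 20.1·((1.085−1)/(1.046−1)−1) = 17.0413
V_final = 20.1 + 17.0413 = 37.1413
°P = 259 − 259/1.046 = 11.3901
cells = 1.18·37.1413·11.3901

499.1891 billion cells


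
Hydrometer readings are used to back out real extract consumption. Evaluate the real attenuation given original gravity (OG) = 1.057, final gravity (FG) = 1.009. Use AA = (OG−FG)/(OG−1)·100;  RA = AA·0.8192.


AA = (1.057 − 1.009)/(1.057 − 1)·100 = 84.2105
RA = 84.2105·0.8192

68.9853 %


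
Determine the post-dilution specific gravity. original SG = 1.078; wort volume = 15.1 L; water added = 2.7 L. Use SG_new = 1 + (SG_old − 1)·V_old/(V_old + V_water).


pts = (1.078 − 1)·1000·15.1/(15.1 + 2.7) = 66.1685
SG_new = 1 + 66.1685/1000

1.0662


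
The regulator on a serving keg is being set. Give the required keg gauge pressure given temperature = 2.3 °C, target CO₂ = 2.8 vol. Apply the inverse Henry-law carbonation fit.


psi = vols/(0.01821 + 0.09011·e^(−0.04·T)) − 14.695
psi = 2.8/(0.01821 + 0.09011·e^(−0.04·2.3)) − 14.695

13.1935 psi


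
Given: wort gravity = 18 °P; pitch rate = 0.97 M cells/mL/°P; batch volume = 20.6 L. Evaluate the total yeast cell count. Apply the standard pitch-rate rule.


cells (billions) = rate · V_L · °P
cells = 0.97 · 20.6 · 18

359.6760 billion cells


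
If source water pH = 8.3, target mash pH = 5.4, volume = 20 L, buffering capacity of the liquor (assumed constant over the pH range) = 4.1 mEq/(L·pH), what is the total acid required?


acid = buffering capacity · (pH_source − pH_target) · V
acid = 4.1 · (8.3 − 5.4) · 20

237.8000 mEq


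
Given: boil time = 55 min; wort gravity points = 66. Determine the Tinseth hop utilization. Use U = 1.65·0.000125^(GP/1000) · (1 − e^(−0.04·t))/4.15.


bigness = 1.65·0.000125^(66/1000) = 0.9118
boil_factor = (1 − e^(−0.04·55))/4.15 = 0.2143
U = 0.9118 · 0.2143

0.1954


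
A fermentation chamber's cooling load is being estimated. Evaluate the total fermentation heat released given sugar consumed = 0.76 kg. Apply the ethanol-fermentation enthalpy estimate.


Q = m_sugar · 590 kJ/kg
Q = 0.76 · 590

448.4000 kJ


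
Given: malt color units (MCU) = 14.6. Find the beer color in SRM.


SRM = 1.4922 · MCU^0.6859
SRM = 1.4922 · 14.6^0.6859

9.3855 SRM


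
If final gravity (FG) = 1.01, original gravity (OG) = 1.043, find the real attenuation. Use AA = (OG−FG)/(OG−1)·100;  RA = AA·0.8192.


AA = (1.043 − 1.01)/(1.043 − 1)·100 = 76.7442
RA = 76.7442·0.8192

62.8688 %


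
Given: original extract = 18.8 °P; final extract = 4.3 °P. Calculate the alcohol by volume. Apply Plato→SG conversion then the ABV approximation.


SG = 259/(259 − P);  ABV = (OG − FG)·131.25
OG = 259/(259 − 18.8) = 1.0783
FG = 259/(259 − 4.3) = 1.0169
ABV = (1.0783 − 1.0169)·131.25

8.0568 % ABV


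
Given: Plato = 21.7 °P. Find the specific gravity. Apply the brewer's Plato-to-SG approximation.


SG = 259/(259 − P)
SG = 259/(259 − 21.7)

1.0914


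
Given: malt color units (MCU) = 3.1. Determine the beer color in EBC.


SRM = 1.4922·MCU^0.6859;  EBC = SRM·1.97
SRM = 1.4922·3.1^0.6859 = 3.2423
EBC = 3.2423·1.97

6.3873 EBC


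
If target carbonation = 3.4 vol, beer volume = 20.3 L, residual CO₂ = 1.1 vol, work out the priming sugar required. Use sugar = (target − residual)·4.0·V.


sugar = (3.4 − 1.1)·4.0·20.3

186.7600 g


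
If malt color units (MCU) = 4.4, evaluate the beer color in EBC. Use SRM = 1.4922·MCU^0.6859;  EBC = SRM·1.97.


SRM = 1.4922·4.4^0.6859 = 4.1226
EBC = 4.1226·1.97

8.1215 EBC


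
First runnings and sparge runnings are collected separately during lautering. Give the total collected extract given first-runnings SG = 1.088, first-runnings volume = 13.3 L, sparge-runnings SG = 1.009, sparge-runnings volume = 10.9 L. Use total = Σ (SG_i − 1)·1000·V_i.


first = (1.088 − 1)·1000·13.3 = 1170.4000
sparge = (1.009 − 1)·1000·10.9 = 98.1000
total = 1170.4000 + 98.1000

1268.5000 gravity·L


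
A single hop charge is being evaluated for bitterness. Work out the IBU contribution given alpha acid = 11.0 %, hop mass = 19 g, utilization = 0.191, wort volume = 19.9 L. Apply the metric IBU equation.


IBU = (α/100)·mass·U·1000 / V
IBU = (11.0/100)·19·0.191·1000 / 19.9

20.0598 IBU


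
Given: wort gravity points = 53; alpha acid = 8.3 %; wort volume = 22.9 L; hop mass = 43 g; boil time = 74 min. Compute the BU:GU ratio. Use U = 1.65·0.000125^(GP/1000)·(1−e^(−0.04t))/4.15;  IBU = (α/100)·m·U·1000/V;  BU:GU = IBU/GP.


U = 1.65·0.000125^(53/1000)·(1−e^(−0.04·74))/4.15 = 0.2341
IBU = (8.3/100)·43·0.2341·1000/22.9 = 36.4900
BU:GU = 36.4900/53

0.6885


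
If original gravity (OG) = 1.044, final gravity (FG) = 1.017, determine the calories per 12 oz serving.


ABW = (OG−FG)·131.25·0.79/FG;  °P = 259 − 259/SG (for OG→OE and FG→AE);  RE = 0.1808·OE + 0.8192·AE;  Cal = (6.9·ABW + 4·(RE−0.1))·FG·3.55
ABW = (1.044 − 1.017)·131.25·0.79/1.017 = 2.7528
OE = 259 − 259/1.044 = 10.9157 °P
AE = 259 − 259/1.017 = 4.3294 °P
RE = 0.1808·10.9157 + 0.8192·4.3294 = 5.5202 °P
Cal = (6.9·2.7528 + 4·(5.5202−0.1))·1.017·3.55

146.8506 kcal


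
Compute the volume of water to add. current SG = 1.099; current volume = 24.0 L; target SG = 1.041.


V_water = V·((SG_curr − 1)/(SG_target − 1) − 1)
V_water = 24.0·((1.099 − 1)/(1.041 − 1) − 1)

33.9512 L


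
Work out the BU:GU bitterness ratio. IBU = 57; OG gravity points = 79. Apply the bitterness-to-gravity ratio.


BU:GU = IBU / OG_points
BU:GU = 57 / 79

0.7215


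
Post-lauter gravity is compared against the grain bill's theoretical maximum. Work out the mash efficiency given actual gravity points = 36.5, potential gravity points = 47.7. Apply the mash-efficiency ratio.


efficiency = actual / potential × 100
efficiency = 36.5 / 47.7 × 100

76.5199 %


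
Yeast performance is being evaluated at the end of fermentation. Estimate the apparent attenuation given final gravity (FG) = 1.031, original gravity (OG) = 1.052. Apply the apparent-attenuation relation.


AA = (OG − FG)/(OG − 1) · 100
AA = (1.052 − 1.031)/(1.052 − 1) · 100

40.3846 %


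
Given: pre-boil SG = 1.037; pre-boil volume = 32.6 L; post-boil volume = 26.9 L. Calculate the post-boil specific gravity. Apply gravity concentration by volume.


SG_post = 1 + (SG_pre − 1)·V_pre/V_post
pts_pre = (1.037 − 1)·1000 = 37.0000
pts_post = 37.0000·32.6/26.9 = 44.8401
SG_post = 1 + 44.8401/1000

1.0448


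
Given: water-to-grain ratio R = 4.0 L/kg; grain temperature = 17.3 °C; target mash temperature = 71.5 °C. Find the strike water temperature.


T_strike = (0.41/R)·(T_mash − T_grain) + T_mash
T_strike = (0.41/4.0)·(71.5 − 17.3) + 71.5

77.0555 °C


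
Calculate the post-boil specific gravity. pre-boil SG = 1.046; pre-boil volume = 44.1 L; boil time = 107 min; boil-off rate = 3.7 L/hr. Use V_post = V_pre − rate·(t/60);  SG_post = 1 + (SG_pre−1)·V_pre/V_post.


V_post = 44.1 − 3.7·(107/60) = 37.5017
SG_post = 1 + (1.046 − 1)·44.1/37.5017

1.0541


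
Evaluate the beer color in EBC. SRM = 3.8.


EBC = SRM · 1.97
EBC = 3.8 · 1.97

7.4860 EBC


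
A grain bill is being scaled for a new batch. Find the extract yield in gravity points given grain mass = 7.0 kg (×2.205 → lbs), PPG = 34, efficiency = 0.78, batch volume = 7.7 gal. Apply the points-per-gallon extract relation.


points = lbs × PPG × eff / vol
lbs = 7.0 × 2.205 = 15.4350
points = 15.4350 × 34 × 0.78 / 7.7

53.1605 points


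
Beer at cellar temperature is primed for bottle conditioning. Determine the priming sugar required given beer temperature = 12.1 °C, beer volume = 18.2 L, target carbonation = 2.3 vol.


residual = 14.695·(0.01821 + 0.09011·e^(−0.04·T));  sugar = (target − residual)·4.0·V
residual = 14.695·(0.01821 + 0.09011·e^(−0.04·12.1)) = 1.0837
sugar = (2.3 − 1.0837)·4.0·18.2

88.5468 g


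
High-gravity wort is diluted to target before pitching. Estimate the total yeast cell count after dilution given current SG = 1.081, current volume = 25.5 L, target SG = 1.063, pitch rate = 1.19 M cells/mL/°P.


V_w = V·((SG_c−1)/(SG_t−1)−1);  °P = 259 − 259/SG_t;  cells = rate·(V+V_w)·°P
V_w = 25.5·((1.081−1)/(1.063−1)−1) = 7.2857
V_final = 25.5 + 7.2857 = 32.7857
°P = 259 − 259/1.063 = 15.3500
cells = 1.19·32.7857·15.3500

598.8784 billion cells


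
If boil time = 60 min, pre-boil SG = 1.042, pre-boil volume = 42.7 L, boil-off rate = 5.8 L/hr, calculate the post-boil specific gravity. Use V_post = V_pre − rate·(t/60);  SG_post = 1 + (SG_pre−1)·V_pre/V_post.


V_post = 42.7 − 5.8·(60/60) = 36.9000
SG_post = 1 + (1.042 − 1)·42.7/36.9000

1.0486


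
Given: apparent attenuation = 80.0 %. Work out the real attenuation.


RA = AA · 0.8192
RA = 80.0 · 0.8192

65.5360 %


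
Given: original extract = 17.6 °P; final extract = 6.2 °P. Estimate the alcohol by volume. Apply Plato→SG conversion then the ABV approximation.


SG = 259/(259 − P);  ABV = (OG − FG)·131.25
OG = 259/(259 − 17.6) = 1.0729
FG = 259/(259 − 6.2) = 1.0245
ABV = (1.0729 − 1.0245)·131.25

6.3502 % ABV


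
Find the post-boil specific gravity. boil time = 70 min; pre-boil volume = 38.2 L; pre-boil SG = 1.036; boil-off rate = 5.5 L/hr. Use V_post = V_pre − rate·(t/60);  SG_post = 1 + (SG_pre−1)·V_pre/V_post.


V_post = 38.2 − 5.5·(70/60) = 31.7833
SG_post = 1 + (1.036 − 1)·38.2/31.7833

1.0433


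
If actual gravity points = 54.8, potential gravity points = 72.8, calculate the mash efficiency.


efficiency = actual / potential × 100
efficiency = 54.8 / 72.8 × 100

75.2747 %


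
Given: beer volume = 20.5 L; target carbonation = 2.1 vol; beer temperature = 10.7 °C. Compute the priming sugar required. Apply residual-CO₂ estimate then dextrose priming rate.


residual = 14.695·(0.01821 + 0.09011·e^(−0.04·T));  sugar = (target − residual)·4.0·V
residual = 14.695·(0.01821 + 0.09011·e^(−0.04·10.7)) = 1.1307
sugar = (2.1 − 1.1307)·4.0·20.5

79.4824 g


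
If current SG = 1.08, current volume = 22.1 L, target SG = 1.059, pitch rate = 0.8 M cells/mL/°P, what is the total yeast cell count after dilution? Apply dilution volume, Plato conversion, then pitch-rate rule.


V_w = V·((SG_c−1)/(SG_t−1)−1);  °P = 259 − 259/SG_t;  cells = rate·(V+V_w)·°P
V_w = 22.1·((1.08−1)/(1.059−1)−1) = 7.8661
V_final = 22.1 + 7.8661 = 29.9661
°P = 259 − 259/1.059 = 14.4297
cells = 0.8·29.9661·14.4297

345.9203 billion cells


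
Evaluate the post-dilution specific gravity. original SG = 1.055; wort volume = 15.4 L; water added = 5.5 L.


SG_new = 1 + (SG_old − 1)·V_old/(V_old + V_water)
pts = (1.055 − 1)·1000·15.4/(15.4 + 5.5) = 40.5263
SG_new = 1 + 40.5263/1000

1.0405


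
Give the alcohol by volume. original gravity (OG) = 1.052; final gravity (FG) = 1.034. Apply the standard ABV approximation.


ABV = (OG − FG) · 131.25
ABV = (1.052 − 1.034) · 131.25

2.3625 % ABV


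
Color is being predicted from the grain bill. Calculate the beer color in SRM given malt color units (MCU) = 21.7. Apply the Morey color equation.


SRM = 1.4922 · MCU^0.6859
SRM = 1.4922 · 21.7^0.6859

12.3170 SRM


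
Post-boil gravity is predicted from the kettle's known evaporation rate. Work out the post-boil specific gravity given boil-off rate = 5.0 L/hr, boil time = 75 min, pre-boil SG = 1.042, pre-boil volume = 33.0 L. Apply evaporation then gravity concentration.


V_post = V_pre − rate·(t/60);  SG_post = 1 + (SG_pre−1)·V_pre/V_post
V_post = 33.0 − 5.0·(75/60) = 26.7500
SG_post = 1 + (1.042 − 1)·33.0/26.7500

1.0518


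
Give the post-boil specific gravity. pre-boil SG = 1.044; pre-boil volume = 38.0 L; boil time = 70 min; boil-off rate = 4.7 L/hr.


V_post = V_pre − rate·(t/60);  SG_post = 1 + (SG_pre−1)·V_pre/V_post
V_post = 38.0 − 4.7·(70/60) = 32.5167
SG_post = 1 + (1.044 − 1)·38.0/32.5167

1.0514


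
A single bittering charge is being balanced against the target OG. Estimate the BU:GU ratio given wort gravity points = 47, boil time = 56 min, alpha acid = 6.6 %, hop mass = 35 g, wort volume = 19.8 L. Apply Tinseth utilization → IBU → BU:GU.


U = 1.65·0.000125^(GP/1000)·(1−e^(−0.04t))/4.15;  IBU = (α/100)·m·U·1000/V;  BU:GU = IBU/GP
U = 1.65·0.000125^(47/1000)·(1−e^(−0.04·56))/4.15 = 0.2329
IBU = (6.6/100)·35·0.2329·1000/19.8 = 27.1677
BU:GU = 27.1677/47

0.5780


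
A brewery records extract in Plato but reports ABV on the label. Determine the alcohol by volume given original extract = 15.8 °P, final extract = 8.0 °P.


SG = 259/(259 − P);  ABV = (OG − FG)·131.25
OG = 259/(259 − 15.8) = 1.0650
FG = 259/(259 − 8.0) = 1.0319
ABV = (1.0650 − 1.0319)·131.25

4.3437 % ABV


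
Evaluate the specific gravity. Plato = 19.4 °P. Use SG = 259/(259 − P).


SG = 259/(259 − 19.4)

1.0810


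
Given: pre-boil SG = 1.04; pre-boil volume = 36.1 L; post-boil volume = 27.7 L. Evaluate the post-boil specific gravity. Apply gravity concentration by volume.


SG_post = 1 + (SG_pre − 1)·V_pre/V_post
pts_pre = (1.04 − 1)·1000 = 40.0000
pts_post = 40.0000·36.1/27.7 = 52.1300
SG_post = 1 + 52.1300/1000

1.0521


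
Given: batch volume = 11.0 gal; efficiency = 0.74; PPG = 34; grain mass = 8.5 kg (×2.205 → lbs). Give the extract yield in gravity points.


points = lbs × PPG × eff / vol
lbs = 8.5 × 2.205 = 18.7425
points = 18.7425 × 34 × 0.74 / 11.0

42.8692 points


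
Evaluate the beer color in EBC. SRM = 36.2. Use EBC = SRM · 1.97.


EBC = 36.2 · 1.97

71.3140 EBC


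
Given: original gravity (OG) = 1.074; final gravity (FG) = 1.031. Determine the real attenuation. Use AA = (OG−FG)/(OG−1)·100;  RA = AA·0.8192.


AA = (1.074 − 1.031)/(1.074 − 1)·100 = 58.1081
RA = 58.1081·0.8192

47.6022 %


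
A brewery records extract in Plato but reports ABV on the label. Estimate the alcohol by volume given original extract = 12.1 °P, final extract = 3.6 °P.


SG = 259/(259 − P);  ABV = (OG − FG)·131.25
OG = 259/(259 − 12.1) = 1.0490
FG = 259/(259 − 3.6) = 1.0141
ABV = (1.0490 − 1.0141)·131.25

4.5822 % ABV


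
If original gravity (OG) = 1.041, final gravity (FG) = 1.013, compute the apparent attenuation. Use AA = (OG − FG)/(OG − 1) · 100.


AA = (1.041 − 1.013)/(1.041 − 1) · 100

68.2927 %


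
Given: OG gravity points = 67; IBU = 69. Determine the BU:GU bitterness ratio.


BU:GU = IBU / OG_points
BU:GU = 69 / 67

1.0299


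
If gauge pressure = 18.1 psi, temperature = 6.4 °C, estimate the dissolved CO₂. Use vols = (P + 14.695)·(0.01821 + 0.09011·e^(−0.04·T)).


vols = (18.1 + 14.695)·(0.01821 + 0.09011·e^(−0.04·6.4))

2.8849 volumes


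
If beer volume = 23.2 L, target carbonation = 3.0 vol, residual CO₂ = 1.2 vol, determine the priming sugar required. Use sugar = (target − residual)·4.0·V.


sugar = (3.0 − 1.2)·4.0·23.2

167.0400 g


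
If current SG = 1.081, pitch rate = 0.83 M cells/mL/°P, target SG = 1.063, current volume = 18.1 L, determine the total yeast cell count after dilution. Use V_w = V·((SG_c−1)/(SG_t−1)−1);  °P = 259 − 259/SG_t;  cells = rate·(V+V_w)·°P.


V_w = 18.1·((1.081−1)/(1.063−1)−1) = 5.1714
V_final = 18.1 + 5.1714 = 23.2714
°P = 259 − 259/1.063 = 15.3500
cells = 0.83·23.2714·15.3500

296.4887 billion cells


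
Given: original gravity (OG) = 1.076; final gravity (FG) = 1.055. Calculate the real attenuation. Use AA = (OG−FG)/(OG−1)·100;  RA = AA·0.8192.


AA = (1.076 − 1.055)/(1.076 − 1)·100 = 27.6316
RA = 27.6316·0.8192

22.6358 %


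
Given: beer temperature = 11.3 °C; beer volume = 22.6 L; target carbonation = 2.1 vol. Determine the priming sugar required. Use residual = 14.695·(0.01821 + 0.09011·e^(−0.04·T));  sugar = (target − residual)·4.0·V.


residual = 14.695·(0.01821 + 0.09011·e^(−0.04·11.3)) = 1.1102
sugar = (2.1 − 1.1102)·4.0·22.6

89.4748 g


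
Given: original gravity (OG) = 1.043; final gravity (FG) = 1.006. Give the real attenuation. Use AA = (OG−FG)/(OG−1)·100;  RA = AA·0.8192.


AA = (1.043 − 1.006)/(1.043 − 1)·100 = 86.0465
RA = 86.0465·0.8192

70.4893 %


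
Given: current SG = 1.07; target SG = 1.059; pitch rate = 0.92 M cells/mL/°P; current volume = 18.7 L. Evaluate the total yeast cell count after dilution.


V_w = V·((SG_c−1)/(SG_t−1)−1);  °P = 259 − 259/SG_t;  cells = rate·(V+V_w)·°P
V_w = 18.7·((1.07−1)/(1.059−1)−1) = 3.4864
V_final = 18.7 + 3.4864 = 22.1864
°P = 259 − 259/1.059 = 14.4297
cells = 0.92·22.1864·14.4297

294.5312 billion cells


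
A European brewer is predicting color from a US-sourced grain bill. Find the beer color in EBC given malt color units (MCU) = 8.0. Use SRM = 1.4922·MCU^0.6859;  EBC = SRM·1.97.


SRM = 1.4922·8.0^0.6859 = 6.2124
EBC = 6.2124·1.97

12.2383 EBC


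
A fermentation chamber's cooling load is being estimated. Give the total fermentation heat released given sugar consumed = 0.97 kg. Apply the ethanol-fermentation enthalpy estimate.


Q = m_sugar · 590 kJ/kg
Q = 0.97 · 590

572.3000 kJ


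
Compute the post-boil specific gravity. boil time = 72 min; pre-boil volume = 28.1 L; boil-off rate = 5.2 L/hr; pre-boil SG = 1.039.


V_post = V_pre − rate·(t/60);  SG_post = 1 + (SG_pre−1)·V_pre/V_post
V_post = 28.1 − 5.2·(72/60) = 21.8600
SG_post = 1 + (1.039 − 1)·28.1/21.8600

1.0501


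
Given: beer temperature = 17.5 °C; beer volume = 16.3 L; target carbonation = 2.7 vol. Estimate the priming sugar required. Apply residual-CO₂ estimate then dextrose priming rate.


residual = 14.695·(0.01821 + 0.09011·e^(−0.04·T));  sugar = (target − residual)·4.0·V
residual = 14.695·(0.01821 + 0.09011·e^(−0.04·17.5)) = 0.9252
sugar = (2.7 − 0.9252)·4.0·16.3

115.7197 g


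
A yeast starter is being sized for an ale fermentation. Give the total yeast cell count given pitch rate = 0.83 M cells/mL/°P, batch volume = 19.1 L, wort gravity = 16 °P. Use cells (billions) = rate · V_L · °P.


cells = 0.83 · 19.1 · 16

253.6480 billion cells


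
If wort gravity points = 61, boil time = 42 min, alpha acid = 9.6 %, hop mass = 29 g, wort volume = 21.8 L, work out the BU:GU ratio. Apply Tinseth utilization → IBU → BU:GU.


U = 1.65·0.000125^(GP/1000)·(1−e^(−0.04t))/4.15;  IBU = (α/100)·m·U·1000/V;  BU:GU = IBU/GP
U = 1.65·0.000125^(61/1000)·(1−e^(−0.04·42))/4.15 = 0.1870
IBU = (9.6/100)·29·0.1870·1000/21.8 = 23.8773
BU:GU = 23.8773/61

0.3914


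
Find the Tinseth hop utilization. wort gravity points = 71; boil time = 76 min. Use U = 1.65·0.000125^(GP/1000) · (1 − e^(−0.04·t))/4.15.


bigness = 1.65·0.000125^(71/1000) = 0.8717
boil_factor = (1 − e^(−0.04·76))/4.15 = 0.2294
U = 0.8717 · 0.2294

0.2000


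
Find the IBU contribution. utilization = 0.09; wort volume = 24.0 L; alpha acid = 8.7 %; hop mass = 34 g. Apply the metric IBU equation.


IBU = (α/100)·mass·U·1000 / V
IBU = (8.7/100)·34·0.09·1000 / 24.0

11.0925 IBU


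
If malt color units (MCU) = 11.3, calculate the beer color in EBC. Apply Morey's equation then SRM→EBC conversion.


SRM = 1.4922·MCU^0.6859;  EBC = SRM·1.97
SRM = 1.4922·11.3^0.6859 = 7.8729
EBC = 7.8729·1.97

15.5096 EBC


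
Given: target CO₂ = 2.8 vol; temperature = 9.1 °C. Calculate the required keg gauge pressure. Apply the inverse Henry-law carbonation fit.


psi = vols/(0.01821 + 0.09011·e^(−0.04·T)) − 14.695
psi = 2.8/(0.01821 + 0.09011·e^(−0.04·9.1)) − 14.695

19.9470 psi


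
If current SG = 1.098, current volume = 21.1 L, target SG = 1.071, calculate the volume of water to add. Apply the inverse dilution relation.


V_water = V·((SG_curr − 1)/(SG_target − 1) − 1)
V_water = 21.1·((1.098 − 1)/(1.071 − 1) − 1)

8.0239 L


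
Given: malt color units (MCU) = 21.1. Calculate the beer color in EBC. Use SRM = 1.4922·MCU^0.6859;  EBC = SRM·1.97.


SRM = 1.4922·21.1^0.6859 = 12.0824
EBC = 12.0824·1.97

23.8023 EBC


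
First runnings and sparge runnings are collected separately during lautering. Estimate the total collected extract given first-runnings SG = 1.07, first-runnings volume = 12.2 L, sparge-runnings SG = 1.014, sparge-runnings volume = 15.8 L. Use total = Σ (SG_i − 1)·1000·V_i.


first = (1.07 − 1)·1000·12.2 = 854.0000
sparge = (1.014 − 1)·1000·15.8 = 221.2000
total = 854.0000 + 221.2000

1075.2000 gravity·L


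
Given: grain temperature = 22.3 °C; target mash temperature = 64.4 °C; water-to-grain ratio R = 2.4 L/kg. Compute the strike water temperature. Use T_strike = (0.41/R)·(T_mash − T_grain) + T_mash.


T_strike = (0.41/2.4)·(64.4 − 22.3) + 64.4

71.5921 °C


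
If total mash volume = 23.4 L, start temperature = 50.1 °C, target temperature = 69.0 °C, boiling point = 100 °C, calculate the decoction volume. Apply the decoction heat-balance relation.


V_dec = V_total·(T_target − T_start)/(T_boil − T_start)
V_dec = 23.4·(69.0 − 50.1)/(100 − 50.1)

8.8629 L


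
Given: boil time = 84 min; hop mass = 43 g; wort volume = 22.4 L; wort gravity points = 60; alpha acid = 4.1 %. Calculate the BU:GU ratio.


U = 1.65·0.000125^(GP/1000)·(1−e^(−0.04t))/4.15;  IBU = (α/100)·m·U·1000/V;  BU:GU = IBU/GP
U = 1.65·0.000125^(60/1000)·(1−e^(−0.04·84))/4.15 = 0.2238
IBU = (4.1/100)·43·0.2238·1000/22.4 = 17.6158
BU:GU = 17.6158/60

0.2936


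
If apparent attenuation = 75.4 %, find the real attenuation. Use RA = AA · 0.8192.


RA = 75.4 · 0.8192

61.7677 %


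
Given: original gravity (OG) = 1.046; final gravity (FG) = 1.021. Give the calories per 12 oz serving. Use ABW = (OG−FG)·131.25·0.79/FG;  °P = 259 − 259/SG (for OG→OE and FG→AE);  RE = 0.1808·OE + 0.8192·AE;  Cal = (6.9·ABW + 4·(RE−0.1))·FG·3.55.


ABW = (1.046 − 1.021)·131.25·0.79/1.021 = 2.5389
OE = 259 − 259/1.046 = 11.3901 °P
AE = 259 − 259/1.021 = 5.3271 °P
RE = 0.1808·11.3901 + 0.8192·5.3271 = 6.4233 °P
Cal = (6.9·2.5389 + 4·(6.4233−0.1))·1.021·3.55

155.1722 kcal


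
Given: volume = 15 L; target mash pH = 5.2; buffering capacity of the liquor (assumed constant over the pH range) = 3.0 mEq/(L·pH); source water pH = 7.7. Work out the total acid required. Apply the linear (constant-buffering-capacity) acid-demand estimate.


acid = buffering capacity · (pH_source − pH_target) · V
acid = 3.0 · (7.7 − 5.2) · 15

112.5000 mEq


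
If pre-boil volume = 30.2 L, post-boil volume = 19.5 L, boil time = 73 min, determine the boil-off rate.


rate = (V_pre − V_post) / (t_min/60)
rate = (30.2 − 19.5) / (73/60)

8.7945 L/hr


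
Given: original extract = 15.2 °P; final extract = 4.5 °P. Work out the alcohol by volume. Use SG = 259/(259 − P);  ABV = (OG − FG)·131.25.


OG = 259/(259 − 15.2) = 1.0623
FG = 259/(259 − 4.5) = 1.0177
ABV = (1.0623 − 1.0177)·131.25

5.8622 % ABV


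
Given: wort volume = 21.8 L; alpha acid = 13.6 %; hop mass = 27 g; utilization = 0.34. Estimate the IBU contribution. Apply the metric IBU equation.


IBU = (α/100)·mass·U·1000 / V
IBU = (13.6/100)·27·0.34·1000 / 21.8

57.2697 IBU


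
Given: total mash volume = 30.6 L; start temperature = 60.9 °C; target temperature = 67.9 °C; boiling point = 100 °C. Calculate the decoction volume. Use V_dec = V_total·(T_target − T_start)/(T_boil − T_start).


V_dec = 30.6·(67.9 − 60.9)/(100 − 60.9)

5.4783 L


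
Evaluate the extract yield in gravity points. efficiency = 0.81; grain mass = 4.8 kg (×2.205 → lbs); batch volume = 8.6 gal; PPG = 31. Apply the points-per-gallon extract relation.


points = lbs × PPG × eff / vol
lbs = 4.8 × 2.205 = 10.5840
points = 10.5840 × 31 × 0.81 / 8.6

30.9028 points


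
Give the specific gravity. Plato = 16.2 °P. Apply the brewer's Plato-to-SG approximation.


SG = 259/(259 − P)
SG = 259/(259 − 16.2)

1.0667


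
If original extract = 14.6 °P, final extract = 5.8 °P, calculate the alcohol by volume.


SG = 259/(259 − P);  ABV = (OG − FG)·131.25
OG = 259/(259 − 14.6) = 1.0597
FG = 259/(259 − 5.8) = 1.0229
ABV = (1.0597 − 1.0229)·131.25

4.8341 % ABV


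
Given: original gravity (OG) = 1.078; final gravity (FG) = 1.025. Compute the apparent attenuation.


AA = (OG − FG)/(OG − 1) · 100
AA = (1.078 − 1.025)/(1.078 − 1) · 100

67.9487 %


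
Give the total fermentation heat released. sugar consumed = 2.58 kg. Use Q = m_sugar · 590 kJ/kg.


Q = 2.58 · 590

1522.2000 kJ


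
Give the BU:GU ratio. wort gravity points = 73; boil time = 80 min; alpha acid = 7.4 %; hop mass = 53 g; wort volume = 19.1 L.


U = 1.65·0.000125^(GP/1000)·(1−e^(−0.04t))/4.15;  IBU = (α/100)·m·U·1000/V;  BU:GU = IBU/GP
U = 1.65·0.000125^(73/1000)·(1−e^(−0.04·80))/4.15 = 0.1979
IBU = (7.4/100)·53·0.1979·1000/19.1 = 40.6360
BU:GU = 40.6360/73

0.5567


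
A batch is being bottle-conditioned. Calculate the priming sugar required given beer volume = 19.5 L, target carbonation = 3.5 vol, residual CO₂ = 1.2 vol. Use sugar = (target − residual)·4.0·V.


sugar = (3.5 − 1.2)·4.0·19.5

179.4000 g


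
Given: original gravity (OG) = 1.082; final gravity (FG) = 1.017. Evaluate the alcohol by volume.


ABV = (OG − FG) · 131.25
ABV = (1.082 − 1.017) · 131.25

8.5313 % ABV


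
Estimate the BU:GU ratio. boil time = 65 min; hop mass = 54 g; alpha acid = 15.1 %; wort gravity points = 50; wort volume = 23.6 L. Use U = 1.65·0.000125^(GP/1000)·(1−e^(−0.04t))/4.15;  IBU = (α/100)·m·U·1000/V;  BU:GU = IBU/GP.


U = 1.65·0.000125^(50/1000)·(1−e^(−0.04·65))/4.15 = 0.2348
IBU = (15.1/100)·54·0.2348·1000/23.6 = 81.1377
BU:GU = 81.1377/50

1.6228


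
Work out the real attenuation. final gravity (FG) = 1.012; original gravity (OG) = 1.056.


AA = (OG−FG)/(OG−1)·100;  RA = AA·0.8192
AA = (1.056 − 1.012)/(1.056 − 1)·100 = 78.5714
RA = 78.5714·0.8192

64.3657 %


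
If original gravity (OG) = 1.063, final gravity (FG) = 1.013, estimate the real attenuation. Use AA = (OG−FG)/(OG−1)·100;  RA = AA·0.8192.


AA = (1.063 − 1.013)/(1.063 − 1)·100 = 79.3651
RA = 79.3651·0.8192

65.0159 %


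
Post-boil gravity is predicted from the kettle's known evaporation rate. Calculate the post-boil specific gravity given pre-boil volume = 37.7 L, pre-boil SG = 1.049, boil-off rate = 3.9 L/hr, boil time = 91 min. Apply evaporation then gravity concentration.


V_post = V_pre − rate·(t/60);  SG_post = 1 + (SG_pre−1)·V_pre/V_post
V_post = 37.7 − 3.9·(91/60) = 31.7850
SG_post = 1 + (1.049 − 1)·37.7/31.7850

1.0581
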